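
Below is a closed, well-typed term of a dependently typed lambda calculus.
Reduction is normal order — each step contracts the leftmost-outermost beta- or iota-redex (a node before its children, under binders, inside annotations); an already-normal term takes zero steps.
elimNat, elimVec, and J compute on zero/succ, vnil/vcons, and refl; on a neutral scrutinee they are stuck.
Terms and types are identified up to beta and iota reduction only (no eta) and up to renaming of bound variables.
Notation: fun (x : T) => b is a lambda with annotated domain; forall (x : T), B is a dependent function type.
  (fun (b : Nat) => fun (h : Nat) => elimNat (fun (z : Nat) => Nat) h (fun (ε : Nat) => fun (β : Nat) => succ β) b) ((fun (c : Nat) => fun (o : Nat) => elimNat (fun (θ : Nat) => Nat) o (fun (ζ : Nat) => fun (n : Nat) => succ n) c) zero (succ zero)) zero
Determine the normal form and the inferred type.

reduced normal form:
  succ zero
the term's type:
  Nat
observation: reduction starts at a beta-redex, and 9 normal-order steps reach the normal form.


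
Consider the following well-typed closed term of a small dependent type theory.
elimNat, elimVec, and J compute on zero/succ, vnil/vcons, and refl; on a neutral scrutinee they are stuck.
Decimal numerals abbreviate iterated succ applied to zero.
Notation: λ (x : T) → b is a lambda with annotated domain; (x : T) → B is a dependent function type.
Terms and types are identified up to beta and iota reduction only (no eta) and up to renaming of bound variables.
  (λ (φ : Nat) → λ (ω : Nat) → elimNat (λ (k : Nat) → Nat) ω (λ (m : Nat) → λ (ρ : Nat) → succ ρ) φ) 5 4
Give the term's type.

type:
  Nat


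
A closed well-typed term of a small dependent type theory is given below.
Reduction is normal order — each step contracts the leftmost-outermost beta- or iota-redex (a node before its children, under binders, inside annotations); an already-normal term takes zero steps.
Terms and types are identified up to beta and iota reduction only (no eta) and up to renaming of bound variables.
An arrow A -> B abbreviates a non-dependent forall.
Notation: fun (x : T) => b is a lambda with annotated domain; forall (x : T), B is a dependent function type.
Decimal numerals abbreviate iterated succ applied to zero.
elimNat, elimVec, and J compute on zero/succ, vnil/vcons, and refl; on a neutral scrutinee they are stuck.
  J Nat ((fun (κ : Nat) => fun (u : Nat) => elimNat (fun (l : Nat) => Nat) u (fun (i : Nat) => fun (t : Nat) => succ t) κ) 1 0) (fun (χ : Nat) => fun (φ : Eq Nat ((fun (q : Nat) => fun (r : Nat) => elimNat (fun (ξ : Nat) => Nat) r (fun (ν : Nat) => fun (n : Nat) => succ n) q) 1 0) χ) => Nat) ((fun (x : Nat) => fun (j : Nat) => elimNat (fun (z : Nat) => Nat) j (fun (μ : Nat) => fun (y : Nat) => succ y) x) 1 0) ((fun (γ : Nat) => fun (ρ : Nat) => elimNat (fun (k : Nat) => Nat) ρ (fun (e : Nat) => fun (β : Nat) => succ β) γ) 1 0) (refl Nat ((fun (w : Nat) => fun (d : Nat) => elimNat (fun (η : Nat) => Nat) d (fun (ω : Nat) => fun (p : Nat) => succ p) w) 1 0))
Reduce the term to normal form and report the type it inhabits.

resulting normal form:
  1
inferred type:
  Nat
observation: the leftmost-outermost redex is a J iota-redex, and normalization takes 7 steps.


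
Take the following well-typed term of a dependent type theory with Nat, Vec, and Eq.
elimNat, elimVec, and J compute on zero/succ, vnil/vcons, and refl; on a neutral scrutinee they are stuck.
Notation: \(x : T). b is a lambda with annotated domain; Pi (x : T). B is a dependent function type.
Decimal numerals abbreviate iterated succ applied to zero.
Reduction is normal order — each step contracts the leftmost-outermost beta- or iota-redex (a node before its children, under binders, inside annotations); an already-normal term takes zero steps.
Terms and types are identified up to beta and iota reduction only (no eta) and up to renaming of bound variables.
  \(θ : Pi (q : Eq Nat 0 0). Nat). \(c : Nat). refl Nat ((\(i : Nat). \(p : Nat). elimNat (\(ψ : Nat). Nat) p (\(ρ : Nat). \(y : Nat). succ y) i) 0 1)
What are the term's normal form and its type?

resulting normal form:
  \(θ : Pi (q : Eq Nat 0 0). Nat). \(c : Nat). refl Nat 1
type:
  Pi (θ : Pi (q : Eq Nat 0 0). Nat). Pi (c : Nat). Eq Nat 1 1
observation: the leftmost-outermost redex is a beta-redex, and normalization takes 3 steps.


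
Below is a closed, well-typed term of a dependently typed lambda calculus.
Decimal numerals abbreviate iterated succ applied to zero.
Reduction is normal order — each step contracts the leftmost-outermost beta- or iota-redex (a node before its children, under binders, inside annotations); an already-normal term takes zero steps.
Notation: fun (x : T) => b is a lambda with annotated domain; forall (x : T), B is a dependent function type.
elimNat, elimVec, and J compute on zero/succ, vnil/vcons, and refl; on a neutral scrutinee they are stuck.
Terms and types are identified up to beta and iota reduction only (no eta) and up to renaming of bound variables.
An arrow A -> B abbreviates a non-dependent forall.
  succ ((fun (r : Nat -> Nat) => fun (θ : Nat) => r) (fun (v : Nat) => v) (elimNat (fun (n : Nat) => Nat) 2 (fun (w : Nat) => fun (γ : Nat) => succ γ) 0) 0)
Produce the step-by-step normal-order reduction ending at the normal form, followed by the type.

normal-order reduction:
  succ ((fun (r : Nat -> Nat) => fun (θ : Nat) => r) (fun (v : Nat) => v) (elimNat (fun (n : Nat) => Nat) 2 (fun (w : Nat) => fun (γ : Nat) => succ γ) 0) 0)
  ~> succ ((fun (r : Nat) => fun (θ : Nat) => θ) (elimNat (fun (v : Nat) => Nat) 2 (fun (n : Nat) => fun (w : Nat) => succ w) 0) 0)
  ~> succ ((fun (r : Nat) => r) 0)
  ~> 1
type:
  Nat


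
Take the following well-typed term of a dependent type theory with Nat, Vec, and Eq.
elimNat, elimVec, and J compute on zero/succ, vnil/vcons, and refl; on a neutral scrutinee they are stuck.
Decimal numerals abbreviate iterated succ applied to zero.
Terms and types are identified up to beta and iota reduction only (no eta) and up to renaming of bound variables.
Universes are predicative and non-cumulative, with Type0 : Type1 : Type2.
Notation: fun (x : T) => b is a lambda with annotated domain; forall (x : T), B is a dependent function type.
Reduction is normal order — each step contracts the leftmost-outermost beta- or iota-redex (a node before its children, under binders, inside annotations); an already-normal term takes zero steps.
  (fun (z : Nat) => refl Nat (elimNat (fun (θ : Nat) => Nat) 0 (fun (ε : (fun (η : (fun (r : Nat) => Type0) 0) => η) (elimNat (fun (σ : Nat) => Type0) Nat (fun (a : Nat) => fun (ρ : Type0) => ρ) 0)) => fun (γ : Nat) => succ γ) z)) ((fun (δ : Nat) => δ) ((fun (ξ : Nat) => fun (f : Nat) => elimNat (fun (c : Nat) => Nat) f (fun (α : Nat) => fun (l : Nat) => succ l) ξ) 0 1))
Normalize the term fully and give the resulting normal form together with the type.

resulting normal form:
  refl Nat 1
the term's type:
  Eq Nat 1 1


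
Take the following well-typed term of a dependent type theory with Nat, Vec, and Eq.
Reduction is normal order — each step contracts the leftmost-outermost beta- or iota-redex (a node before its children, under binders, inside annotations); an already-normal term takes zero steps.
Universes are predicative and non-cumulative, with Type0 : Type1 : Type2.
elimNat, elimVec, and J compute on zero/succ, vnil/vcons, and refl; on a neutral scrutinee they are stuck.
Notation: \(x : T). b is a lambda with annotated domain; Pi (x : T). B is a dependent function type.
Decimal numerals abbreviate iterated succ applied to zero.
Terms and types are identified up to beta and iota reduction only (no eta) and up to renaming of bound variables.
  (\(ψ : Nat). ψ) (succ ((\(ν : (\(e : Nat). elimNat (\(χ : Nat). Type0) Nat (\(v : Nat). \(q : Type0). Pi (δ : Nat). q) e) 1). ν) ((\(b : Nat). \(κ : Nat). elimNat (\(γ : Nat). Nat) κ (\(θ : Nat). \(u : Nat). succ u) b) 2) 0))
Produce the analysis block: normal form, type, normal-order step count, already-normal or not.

reduced normal form:
  3
type:
  Nat
steps to reach normal form (normal order): 11
started in normal form: no
first contracted redex: a beta-redex


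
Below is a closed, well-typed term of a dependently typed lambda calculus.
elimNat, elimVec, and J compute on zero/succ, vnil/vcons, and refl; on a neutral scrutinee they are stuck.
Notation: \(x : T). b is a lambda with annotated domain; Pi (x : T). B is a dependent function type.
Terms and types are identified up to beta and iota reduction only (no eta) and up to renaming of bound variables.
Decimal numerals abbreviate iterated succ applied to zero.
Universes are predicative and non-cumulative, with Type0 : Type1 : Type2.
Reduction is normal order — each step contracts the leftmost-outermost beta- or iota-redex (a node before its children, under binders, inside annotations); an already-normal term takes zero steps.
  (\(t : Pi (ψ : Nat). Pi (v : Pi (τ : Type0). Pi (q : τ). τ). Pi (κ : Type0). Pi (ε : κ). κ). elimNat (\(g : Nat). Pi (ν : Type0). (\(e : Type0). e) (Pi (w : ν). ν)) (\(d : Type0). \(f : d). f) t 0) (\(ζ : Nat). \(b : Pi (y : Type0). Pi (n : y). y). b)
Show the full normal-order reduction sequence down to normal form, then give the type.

normal-order reduction sequence:
  (\(t : Pi (ψ : Nat). Pi (v : Pi (τ : Type0). Pi (q : τ). τ). Pi (κ : Type0). Pi (ε : κ). κ). elimNat (\(g : Nat). Pi (ν : Type0). (\(e : Type0). e) (Pi (w : ν). ν)) (\(d : Type0). \(f : d). f) t 0) (\(ζ : Nat). \(b : Pi (y : Type0). Pi (n : y). y). b)
  ~> elimNat (\(t : Nat). Pi (ψ : Type0). (\(v : Type0). v) (Pi (τ : ψ). ψ)) (\(q : Type0). \(κ : q). κ) (\(ε : Nat). \(g : Pi (ν : Type0). Pi (e : ν). ν). g) 0
  ~> \(t : Type0). \(ψ : t). ψ
the term's type:
  Pi (t : Type0). Pi (ψ : t). t


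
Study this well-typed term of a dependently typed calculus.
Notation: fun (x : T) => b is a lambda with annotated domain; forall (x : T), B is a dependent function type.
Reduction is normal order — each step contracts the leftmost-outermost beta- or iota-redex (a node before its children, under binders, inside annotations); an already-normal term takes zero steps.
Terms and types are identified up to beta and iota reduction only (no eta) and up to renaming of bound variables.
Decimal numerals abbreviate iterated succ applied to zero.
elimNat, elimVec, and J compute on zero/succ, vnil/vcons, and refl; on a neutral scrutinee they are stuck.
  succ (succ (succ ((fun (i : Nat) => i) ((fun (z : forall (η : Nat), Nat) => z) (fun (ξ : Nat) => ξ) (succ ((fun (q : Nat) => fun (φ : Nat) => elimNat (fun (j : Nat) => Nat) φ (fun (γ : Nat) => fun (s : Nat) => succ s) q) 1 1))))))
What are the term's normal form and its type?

reduced normal form:
  6
type:
  Nat
observation: normalization takes exactly 9 steps under the normal-order strategy.


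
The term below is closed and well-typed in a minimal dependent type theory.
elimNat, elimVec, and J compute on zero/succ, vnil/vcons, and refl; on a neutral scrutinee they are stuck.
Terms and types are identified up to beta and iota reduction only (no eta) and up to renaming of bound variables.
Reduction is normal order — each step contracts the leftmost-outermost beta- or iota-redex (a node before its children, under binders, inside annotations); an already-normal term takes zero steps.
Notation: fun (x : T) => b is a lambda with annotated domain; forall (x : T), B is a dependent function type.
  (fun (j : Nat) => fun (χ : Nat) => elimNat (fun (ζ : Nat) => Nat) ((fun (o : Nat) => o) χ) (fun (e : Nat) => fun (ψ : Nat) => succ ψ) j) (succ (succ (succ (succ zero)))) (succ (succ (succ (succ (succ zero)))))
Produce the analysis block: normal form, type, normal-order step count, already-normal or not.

resulting normal form:
  succ (succ (succ (succ (succ (succ (succ (succ (succ zero))))))))
type:
  Nat
normal-order step count: 16
started in normal form: no
first redex: a beta-redex


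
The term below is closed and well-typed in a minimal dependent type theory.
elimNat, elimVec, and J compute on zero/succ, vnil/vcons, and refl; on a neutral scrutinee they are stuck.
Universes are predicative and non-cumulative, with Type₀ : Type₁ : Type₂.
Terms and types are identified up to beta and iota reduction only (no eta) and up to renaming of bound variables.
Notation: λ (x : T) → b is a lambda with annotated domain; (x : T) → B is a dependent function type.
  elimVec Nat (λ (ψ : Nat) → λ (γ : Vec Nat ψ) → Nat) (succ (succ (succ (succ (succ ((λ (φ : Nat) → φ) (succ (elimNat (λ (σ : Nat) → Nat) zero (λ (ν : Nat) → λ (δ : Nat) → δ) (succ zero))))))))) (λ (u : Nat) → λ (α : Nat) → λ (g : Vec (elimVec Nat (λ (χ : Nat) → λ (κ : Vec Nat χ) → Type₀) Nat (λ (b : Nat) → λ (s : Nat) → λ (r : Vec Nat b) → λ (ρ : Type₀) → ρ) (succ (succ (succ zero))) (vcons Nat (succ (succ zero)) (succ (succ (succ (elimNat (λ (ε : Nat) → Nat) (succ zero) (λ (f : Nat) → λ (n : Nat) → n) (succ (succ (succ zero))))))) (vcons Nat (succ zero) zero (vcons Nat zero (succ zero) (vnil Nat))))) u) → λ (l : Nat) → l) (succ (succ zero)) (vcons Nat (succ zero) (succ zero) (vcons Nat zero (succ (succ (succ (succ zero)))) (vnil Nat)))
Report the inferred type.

type:
  Nat


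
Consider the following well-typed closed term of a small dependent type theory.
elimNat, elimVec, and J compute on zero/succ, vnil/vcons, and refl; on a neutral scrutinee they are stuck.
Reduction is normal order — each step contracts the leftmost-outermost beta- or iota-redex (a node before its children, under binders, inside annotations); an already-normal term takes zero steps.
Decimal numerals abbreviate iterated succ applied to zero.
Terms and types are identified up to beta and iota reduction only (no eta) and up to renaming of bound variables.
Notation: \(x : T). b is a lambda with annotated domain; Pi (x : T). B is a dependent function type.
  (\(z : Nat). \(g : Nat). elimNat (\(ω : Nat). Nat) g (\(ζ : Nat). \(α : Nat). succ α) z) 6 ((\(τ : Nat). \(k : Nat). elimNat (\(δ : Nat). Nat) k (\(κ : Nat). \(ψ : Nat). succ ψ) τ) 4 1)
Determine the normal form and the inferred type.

normal form:
  11
the term's type:
  Nat


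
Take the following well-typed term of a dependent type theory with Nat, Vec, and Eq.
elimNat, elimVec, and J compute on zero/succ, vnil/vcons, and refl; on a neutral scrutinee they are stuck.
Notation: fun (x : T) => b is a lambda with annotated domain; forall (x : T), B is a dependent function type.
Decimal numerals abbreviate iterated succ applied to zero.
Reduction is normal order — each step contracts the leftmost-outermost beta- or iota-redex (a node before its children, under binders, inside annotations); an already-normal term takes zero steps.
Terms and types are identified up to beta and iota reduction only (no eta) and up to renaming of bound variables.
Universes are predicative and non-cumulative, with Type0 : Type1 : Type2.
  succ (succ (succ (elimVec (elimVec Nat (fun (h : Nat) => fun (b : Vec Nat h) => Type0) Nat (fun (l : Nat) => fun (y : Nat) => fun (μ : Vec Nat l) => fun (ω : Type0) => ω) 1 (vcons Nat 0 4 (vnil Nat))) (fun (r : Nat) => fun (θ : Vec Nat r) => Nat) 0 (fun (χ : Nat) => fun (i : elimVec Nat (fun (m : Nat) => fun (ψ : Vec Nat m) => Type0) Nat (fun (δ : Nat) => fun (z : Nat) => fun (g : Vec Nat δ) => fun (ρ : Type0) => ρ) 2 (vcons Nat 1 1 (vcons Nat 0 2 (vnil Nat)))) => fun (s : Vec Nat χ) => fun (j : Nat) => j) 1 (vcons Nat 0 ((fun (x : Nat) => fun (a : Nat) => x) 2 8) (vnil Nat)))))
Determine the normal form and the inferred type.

normal form:
  3
inferred type:
  Nat
observation: the leftmost-outermost redex is an elimVec iota-redex, and normalization takes 6 steps.


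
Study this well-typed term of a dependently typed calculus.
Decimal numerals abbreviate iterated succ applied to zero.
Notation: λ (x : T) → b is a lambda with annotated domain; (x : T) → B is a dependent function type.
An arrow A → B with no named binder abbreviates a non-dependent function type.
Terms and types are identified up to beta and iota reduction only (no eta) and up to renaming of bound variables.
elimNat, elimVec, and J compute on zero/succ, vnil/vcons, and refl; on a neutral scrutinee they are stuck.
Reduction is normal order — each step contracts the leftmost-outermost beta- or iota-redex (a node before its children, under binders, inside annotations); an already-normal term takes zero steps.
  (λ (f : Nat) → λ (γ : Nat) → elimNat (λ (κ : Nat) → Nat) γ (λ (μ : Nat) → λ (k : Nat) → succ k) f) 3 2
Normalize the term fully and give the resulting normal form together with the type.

resulting normal form:
  5
inferred type:
  Nat


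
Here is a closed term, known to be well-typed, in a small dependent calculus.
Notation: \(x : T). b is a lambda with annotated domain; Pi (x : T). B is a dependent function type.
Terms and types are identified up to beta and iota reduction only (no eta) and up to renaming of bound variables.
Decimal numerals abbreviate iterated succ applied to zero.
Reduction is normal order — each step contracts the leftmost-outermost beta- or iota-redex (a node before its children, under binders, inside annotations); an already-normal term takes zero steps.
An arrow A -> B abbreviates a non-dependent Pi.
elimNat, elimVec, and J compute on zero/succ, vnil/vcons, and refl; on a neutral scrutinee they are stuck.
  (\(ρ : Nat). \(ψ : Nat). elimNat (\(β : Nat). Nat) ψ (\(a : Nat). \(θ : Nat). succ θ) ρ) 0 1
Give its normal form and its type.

resulting normal form:
  1
the term's type:
  Nat


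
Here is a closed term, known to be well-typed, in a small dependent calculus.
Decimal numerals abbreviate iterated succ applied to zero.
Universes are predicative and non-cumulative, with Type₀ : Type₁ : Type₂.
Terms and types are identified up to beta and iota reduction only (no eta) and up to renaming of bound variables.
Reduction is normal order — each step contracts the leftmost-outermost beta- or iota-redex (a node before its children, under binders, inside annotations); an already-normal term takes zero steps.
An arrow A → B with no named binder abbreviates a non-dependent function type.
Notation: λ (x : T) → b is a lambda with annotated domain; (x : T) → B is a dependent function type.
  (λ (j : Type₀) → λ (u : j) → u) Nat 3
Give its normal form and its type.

reduced normal form:
  3
the term's type:
  Nat
observation: normalization takes exactly 2 steps under the normal-order strategy.


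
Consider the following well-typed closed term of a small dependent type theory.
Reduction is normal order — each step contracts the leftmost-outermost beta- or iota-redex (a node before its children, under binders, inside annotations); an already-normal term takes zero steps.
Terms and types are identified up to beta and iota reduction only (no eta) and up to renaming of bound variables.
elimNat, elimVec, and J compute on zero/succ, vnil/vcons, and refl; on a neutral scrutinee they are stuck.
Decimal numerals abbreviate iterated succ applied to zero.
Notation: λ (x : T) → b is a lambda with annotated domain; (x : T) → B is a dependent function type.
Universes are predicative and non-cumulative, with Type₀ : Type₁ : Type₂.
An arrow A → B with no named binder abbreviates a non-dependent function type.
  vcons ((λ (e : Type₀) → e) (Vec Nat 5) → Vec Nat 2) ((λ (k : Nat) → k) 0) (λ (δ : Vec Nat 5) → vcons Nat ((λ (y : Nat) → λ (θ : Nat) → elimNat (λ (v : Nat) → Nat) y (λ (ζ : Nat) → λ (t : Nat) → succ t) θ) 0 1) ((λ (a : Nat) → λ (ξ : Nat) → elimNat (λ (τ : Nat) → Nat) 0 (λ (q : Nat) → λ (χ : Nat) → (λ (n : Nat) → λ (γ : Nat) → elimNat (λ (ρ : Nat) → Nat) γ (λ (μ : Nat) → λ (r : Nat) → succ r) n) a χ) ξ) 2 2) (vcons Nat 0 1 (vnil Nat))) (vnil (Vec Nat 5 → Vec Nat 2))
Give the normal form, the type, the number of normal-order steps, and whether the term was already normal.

resulting normal form:
  vcons (Vec Nat 5 → Vec Nat 2) 0 (λ (e : Vec Nat 5) → vcons Nat 1 4 (vcons Nat 0 1 (vnil Nat))) (vnil (Vec Nat 5 → Vec Nat 2))
the term's type:
  Vec (Vec Nat 5 → Vec Nat 2) 1
reduction steps (normal order): 35
started in normal form: no
first contracted redex: a beta-redex


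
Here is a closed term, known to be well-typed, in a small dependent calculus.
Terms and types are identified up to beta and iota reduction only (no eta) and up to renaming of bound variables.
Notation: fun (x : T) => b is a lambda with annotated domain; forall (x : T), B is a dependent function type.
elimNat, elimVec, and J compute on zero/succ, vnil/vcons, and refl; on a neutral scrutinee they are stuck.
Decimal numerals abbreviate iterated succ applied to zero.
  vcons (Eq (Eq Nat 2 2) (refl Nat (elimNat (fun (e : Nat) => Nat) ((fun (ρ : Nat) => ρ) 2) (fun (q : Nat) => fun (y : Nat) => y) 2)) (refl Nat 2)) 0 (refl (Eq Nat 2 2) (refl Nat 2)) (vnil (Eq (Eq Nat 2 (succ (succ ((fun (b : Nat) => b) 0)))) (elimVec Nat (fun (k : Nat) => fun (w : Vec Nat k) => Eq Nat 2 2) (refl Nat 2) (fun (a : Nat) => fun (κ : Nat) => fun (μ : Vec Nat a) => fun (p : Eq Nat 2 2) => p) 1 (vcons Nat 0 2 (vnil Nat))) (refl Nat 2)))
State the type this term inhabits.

type:
  Vec (Eq (Eq Nat 2 2) (refl Nat 2) (refl Nat 2)) 1


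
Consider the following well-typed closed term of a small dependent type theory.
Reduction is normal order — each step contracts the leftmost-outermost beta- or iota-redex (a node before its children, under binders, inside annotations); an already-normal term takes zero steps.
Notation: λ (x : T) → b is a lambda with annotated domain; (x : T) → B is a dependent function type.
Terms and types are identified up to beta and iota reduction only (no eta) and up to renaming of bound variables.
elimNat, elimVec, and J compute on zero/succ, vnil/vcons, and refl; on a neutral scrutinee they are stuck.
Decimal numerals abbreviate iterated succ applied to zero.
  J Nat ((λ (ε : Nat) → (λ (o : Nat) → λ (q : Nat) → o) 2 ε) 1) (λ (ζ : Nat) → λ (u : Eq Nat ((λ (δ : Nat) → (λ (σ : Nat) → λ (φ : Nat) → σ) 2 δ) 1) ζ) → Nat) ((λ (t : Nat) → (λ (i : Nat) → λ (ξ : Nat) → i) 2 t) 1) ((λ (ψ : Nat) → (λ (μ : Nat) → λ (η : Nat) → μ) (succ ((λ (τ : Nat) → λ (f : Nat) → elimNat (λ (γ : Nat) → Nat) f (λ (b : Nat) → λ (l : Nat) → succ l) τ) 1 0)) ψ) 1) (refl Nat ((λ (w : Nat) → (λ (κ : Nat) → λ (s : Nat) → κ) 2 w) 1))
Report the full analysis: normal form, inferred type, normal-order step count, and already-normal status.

normal form:
  2
type:
  Nat
reduction steps (normal order): 4
term was already normal: no
first redex: a J iota-redex


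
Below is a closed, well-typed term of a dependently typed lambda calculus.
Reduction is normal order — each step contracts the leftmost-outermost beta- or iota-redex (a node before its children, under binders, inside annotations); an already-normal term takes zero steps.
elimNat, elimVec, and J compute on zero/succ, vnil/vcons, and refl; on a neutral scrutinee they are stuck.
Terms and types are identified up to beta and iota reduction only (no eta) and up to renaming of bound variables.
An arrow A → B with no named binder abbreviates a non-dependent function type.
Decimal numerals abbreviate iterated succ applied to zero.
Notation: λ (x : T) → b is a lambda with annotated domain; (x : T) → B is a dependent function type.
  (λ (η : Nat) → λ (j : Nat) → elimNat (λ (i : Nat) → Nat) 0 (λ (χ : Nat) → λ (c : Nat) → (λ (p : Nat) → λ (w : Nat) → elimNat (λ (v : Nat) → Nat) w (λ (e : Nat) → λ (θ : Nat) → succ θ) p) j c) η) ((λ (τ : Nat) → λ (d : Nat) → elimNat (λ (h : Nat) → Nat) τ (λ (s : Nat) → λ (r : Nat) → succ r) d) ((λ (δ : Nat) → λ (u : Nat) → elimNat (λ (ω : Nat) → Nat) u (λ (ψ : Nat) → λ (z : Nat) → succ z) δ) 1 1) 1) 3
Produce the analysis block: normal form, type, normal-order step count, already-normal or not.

resulting normal form:
  9
the term's type:
  Nat
reduction steps (normal order): 36
already normal: no
first redex: a beta-redex


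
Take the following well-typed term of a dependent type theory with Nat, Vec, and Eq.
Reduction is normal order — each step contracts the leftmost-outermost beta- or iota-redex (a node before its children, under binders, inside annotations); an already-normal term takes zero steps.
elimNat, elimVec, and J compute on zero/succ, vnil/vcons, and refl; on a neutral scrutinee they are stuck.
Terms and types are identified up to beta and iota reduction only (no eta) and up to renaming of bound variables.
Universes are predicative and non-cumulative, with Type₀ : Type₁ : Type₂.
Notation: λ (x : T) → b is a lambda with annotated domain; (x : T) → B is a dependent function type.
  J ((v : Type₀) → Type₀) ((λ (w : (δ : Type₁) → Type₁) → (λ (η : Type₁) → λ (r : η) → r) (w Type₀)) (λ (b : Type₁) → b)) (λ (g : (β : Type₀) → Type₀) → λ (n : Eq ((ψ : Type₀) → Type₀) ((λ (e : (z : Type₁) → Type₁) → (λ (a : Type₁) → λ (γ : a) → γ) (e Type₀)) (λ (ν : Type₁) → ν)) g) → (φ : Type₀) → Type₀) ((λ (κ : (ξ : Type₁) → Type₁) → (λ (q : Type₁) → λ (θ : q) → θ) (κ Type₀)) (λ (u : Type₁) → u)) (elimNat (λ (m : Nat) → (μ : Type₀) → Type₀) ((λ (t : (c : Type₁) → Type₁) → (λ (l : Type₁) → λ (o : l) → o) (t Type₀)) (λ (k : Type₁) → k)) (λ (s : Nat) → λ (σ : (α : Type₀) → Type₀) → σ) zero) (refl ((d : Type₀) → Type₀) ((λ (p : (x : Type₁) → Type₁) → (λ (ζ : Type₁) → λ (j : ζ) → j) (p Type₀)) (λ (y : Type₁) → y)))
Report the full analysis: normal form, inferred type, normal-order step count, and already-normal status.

normal form:
  λ (v : Type₀) → v
inferred type:
  (v : Type₀) → Type₀
normal-order step count: 4
already normal: no
first redex: a J iota-redex


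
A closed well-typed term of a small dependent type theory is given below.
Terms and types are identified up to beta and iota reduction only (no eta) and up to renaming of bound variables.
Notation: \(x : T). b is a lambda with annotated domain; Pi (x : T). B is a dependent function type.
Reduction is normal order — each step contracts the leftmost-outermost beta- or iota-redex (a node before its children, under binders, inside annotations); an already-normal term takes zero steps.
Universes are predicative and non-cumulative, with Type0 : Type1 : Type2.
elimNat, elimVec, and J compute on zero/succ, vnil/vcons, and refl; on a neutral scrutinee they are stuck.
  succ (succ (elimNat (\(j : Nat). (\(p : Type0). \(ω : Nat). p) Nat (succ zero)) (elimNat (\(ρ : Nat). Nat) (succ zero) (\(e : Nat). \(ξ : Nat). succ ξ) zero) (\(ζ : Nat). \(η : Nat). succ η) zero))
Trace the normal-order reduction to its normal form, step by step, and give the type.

reduction (normal order):
  succ (succ (elimNat (\(j : Nat). (\(p : Type0). \(ω : Nat). p) Nat (succ zero)) (elimNat (\(ρ : Nat). Nat) (succ zero) (\(e : Nat). \(ξ : Nat). succ ξ) zero) (\(ζ : Nat). \(η : Nat). succ η) zero))
  ~> succ (succ (elimNat (\(j : Nat). Nat) (succ zero) (\(p : Nat). \(ω : Nat). succ ω) zero))
  ~> succ (succ (succ zero))
the term's type:
  Nat


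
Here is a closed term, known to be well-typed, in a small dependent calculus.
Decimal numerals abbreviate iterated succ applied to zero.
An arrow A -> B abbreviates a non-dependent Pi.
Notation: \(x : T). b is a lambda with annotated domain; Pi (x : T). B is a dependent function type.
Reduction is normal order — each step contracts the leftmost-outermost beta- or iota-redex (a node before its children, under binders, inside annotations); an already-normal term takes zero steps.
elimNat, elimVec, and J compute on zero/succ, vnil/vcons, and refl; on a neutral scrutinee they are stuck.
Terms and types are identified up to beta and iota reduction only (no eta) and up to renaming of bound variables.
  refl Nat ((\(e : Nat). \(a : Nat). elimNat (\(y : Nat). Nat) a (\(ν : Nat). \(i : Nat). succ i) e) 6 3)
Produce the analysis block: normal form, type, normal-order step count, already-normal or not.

reduced normal form:
  refl Nat 9
type:
  Eq Nat 9 9
normal-order step count: 21
term was already normal: no
first redex: a beta-redex


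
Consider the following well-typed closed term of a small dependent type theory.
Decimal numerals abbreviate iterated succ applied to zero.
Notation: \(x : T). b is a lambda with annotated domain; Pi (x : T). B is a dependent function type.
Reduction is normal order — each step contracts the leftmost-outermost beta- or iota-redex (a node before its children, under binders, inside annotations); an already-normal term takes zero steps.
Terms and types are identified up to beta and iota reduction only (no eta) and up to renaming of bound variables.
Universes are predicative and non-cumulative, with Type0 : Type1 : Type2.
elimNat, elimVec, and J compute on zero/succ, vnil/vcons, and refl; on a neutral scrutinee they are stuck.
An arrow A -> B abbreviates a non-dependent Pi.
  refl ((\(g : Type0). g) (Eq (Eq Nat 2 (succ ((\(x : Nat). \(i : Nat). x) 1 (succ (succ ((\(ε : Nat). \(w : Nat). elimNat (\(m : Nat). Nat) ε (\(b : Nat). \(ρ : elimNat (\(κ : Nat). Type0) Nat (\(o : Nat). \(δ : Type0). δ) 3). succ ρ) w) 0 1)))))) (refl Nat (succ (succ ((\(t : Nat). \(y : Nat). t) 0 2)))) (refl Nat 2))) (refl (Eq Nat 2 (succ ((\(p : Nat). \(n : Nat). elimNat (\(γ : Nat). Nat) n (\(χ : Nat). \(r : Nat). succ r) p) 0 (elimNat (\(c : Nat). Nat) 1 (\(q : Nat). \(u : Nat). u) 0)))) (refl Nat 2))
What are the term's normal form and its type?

resulting normal form:
  refl (Eq (Eq Nat 2 2) (refl Nat 2) (refl Nat 2)) (refl (Eq Nat 2 2) (refl Nat 2))
inferred type:
  Eq (Eq (Eq Nat 2 2) (refl Nat 2) (refl Nat 2)) (refl (Eq Nat 2 2) (refl Nat 2)) (refl (Eq Nat 2 2) (refl Nat 2))
observation: 9 normal-order steps normalize the term, beginning with a beta-redex.


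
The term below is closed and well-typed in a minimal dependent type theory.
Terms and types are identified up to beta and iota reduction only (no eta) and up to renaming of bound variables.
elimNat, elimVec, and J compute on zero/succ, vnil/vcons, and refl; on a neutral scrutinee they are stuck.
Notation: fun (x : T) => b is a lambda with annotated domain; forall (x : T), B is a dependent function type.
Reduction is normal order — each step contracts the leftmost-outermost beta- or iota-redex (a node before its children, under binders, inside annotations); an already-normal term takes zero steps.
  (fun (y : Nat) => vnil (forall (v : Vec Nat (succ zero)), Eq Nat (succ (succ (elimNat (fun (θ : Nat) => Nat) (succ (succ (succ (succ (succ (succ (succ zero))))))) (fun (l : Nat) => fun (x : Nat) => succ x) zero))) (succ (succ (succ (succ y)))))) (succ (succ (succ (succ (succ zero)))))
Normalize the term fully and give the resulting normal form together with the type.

resulting normal form:
  vnil (forall (y : Vec Nat (succ zero)), Eq Nat (succ (succ (succ (succ (succ (succ (succ (succ (succ zero))))))))) (succ (succ (succ (succ (succ (succ (succ (succ (succ zero))))))))))
inferred type:
  Vec (forall (y : Vec Nat (succ zero)), Eq Nat (succ (succ (succ (succ (succ (succ (succ (succ (succ zero))))))))) (succ (succ (succ (succ (succ (succ (succ (succ (succ zero)))))))))) zero
observation: normalization takes exactly 2 steps under the normal-order strategy.


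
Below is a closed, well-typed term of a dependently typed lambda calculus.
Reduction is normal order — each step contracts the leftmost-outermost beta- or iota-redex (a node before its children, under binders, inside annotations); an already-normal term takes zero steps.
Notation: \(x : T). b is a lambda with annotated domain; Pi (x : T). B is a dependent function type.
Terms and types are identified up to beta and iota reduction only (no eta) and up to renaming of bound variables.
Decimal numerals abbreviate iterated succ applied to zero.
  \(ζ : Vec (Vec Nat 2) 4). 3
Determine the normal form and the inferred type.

reduced normal form:
  \(ζ : Vec (Vec Nat 2) 4). 3
the term's type:
  Pi (ζ : Vec (Vec Nat 2) 4). Nat
observation: the term is already in normal form.


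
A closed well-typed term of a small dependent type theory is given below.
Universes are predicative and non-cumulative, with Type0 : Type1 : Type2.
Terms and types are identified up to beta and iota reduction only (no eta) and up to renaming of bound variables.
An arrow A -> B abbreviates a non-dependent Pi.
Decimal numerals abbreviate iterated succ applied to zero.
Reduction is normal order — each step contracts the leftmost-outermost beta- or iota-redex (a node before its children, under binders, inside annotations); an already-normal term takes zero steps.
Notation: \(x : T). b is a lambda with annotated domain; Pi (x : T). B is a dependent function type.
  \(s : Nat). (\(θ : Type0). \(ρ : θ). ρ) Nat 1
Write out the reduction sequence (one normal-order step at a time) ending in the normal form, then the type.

normal-order reduction:
  \(s : Nat). (\(θ : Type0). \(ρ : θ). ρ) Nat 1
  ~> \(s : Nat). (\(θ : Nat). θ) 1
  ~> \(s : Nat). 1
inferred type:
  Nat -> Nat


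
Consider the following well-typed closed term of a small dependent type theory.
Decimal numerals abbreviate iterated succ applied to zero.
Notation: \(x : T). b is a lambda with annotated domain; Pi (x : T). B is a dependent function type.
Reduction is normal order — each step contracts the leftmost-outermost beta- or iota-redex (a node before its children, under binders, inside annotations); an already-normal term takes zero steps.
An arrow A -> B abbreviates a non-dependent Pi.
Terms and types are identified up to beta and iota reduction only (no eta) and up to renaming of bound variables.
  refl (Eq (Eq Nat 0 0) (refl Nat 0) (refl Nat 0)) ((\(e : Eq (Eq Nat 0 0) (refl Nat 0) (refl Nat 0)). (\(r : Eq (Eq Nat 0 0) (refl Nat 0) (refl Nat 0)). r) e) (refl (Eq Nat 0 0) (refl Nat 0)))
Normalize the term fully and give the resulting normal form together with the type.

resulting normal form:
  refl (Eq (Eq Nat 0 0) (refl Nat 0) (refl Nat 0)) (refl (Eq Nat 0 0) (refl Nat 0))
inferred type:
  Eq (Eq (Eq Nat 0 0) (refl Nat 0) (refl Nat 0)) (refl (Eq Nat 0 0) (refl Nat 0)) (refl (Eq Nat 0 0) (refl Nat 0))
observation: the term reaches its normal form after 2 normal-order steps.


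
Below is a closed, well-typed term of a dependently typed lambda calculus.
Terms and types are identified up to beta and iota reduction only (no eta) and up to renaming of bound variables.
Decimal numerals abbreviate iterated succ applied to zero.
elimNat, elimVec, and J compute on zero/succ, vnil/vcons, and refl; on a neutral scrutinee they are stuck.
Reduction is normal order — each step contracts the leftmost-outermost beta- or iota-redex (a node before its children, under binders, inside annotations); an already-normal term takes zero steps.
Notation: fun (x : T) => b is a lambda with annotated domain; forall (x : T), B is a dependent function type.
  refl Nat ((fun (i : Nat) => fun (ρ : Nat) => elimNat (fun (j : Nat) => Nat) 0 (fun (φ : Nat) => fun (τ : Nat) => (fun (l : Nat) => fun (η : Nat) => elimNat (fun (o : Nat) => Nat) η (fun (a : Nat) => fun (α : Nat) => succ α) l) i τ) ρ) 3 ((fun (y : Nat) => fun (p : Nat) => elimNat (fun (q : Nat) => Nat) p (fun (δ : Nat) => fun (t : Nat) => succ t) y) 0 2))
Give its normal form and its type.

normal form:
  refl Nat 6
the term's type:
  Eq Nat 6 6


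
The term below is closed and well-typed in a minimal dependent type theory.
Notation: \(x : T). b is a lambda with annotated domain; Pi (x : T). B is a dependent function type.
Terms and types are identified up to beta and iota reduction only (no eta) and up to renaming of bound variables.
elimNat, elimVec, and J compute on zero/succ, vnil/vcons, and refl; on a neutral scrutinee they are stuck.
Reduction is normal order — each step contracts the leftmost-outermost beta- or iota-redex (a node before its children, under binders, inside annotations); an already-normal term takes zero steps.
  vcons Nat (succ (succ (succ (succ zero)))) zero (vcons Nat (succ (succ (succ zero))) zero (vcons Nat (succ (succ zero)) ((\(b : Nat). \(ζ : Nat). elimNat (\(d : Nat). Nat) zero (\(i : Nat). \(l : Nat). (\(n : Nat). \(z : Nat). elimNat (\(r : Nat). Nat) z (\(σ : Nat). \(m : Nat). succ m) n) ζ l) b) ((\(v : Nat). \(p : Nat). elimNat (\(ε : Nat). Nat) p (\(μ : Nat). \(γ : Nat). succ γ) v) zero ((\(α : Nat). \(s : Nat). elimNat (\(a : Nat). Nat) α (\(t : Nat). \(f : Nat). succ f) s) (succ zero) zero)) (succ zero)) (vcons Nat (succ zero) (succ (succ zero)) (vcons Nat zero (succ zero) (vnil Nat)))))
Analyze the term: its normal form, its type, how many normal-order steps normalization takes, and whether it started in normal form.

reduced normal form:
  vcons Nat (succ (succ (succ (succ zero)))) zero (vcons Nat (succ (succ (succ zero))) zero (vcons Nat (succ (succ zero)) (succ zero) (vcons Nat (succ zero) (succ (succ zero)) (vcons Nat zero (succ zero) (vnil Nat)))))
type:
  Vec Nat (succ (succ (succ (succ (succ zero)))))
reduction steps (normal order): 18
term was already normal: no
first contracted redex: a beta-redex


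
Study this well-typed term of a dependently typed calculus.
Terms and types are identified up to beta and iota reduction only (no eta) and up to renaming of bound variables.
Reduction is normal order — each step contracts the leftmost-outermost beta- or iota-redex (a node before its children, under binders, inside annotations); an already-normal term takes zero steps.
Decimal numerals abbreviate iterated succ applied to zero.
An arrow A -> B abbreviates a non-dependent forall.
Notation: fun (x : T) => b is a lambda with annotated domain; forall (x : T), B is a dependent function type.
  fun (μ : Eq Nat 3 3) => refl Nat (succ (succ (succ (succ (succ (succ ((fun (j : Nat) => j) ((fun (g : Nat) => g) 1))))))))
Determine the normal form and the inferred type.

resulting normal form:
  fun (μ : Eq Nat 3 3) => refl Nat 7
type:
  Eq Nat 3 3 -> Eq Nat 7 7
observation: reduction starts at a beta-redex, and 2 normal-order steps reach the normal form.


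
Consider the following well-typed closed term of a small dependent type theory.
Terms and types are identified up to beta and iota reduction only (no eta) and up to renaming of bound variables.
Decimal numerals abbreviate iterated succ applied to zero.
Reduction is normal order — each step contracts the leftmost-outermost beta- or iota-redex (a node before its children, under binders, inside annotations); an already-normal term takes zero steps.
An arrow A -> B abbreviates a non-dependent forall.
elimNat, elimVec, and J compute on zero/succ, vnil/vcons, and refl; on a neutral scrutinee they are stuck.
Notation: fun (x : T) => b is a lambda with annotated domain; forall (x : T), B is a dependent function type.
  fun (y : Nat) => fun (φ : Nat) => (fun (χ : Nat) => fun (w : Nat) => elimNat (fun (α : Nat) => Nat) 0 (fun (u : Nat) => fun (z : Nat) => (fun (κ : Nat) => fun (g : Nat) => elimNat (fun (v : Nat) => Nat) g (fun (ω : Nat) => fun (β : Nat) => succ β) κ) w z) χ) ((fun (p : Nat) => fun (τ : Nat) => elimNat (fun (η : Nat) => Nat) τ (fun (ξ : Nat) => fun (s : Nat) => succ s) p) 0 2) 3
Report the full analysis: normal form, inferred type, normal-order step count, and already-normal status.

reduced normal form:
  fun (y : Nat) => fun (φ : Nat) => 6
inferred type:
  Nat -> Nat -> Nat
normal-order step count: 24
started in normal form: no
first contracted redex: a beta-redex


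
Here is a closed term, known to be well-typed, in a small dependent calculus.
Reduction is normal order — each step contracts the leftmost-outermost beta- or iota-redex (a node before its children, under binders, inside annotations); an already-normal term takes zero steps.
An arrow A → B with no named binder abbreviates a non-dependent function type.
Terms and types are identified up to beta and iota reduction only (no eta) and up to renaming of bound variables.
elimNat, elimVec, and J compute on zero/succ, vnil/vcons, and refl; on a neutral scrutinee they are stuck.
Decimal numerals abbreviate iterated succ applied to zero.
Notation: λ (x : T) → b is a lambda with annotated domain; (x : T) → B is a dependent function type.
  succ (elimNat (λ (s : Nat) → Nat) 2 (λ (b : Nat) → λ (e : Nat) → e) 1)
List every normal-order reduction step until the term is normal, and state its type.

normal-order reduction:
  succ (elimNat (λ (s : Nat) → Nat) 2 (λ (b : Nat) → λ (e : Nat) → e) 1)
  ~> succ ((λ (s : Nat) → λ (b : Nat) → b) 0 (elimNat (λ (e : Nat) → Nat) 2 (λ (n : Nat) → λ (δ : Nat) → δ) 0))
  ~> succ ((λ (s : Nat) → s) (elimNat (λ (b : Nat) → Nat) 2 (λ (e : Nat) → λ (n : Nat) → n) 0))
  ~> succ (elimNat (λ (s : Nat) → Nat) 2 (λ (b : Nat) → λ (e : Nat) → e) 0)
  ~> 3
the term's type:
  Nat
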